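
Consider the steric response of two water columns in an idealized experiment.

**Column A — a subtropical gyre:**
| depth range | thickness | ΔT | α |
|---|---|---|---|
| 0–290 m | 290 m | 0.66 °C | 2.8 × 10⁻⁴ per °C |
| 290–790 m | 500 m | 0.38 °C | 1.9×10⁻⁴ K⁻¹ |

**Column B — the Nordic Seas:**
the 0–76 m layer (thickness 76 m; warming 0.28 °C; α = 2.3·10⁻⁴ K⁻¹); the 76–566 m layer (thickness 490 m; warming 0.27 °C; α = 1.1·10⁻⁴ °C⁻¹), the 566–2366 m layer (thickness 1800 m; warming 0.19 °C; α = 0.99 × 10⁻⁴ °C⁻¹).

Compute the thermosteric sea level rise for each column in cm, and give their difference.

A: 9.0 cm; B: 5.3 cm; difference 3.6 cm

A Layer 1: 0.66 × 290 × 2.8×10⁻⁴ = 0.053592 m
A 290–790 m: 0.38 × 1.9×10⁻⁴ × 500 = 0.03610 m
A total: 0.089692 m
B 76 × 0.28 × 2.3×10⁻⁴ = 0.0048944 m
B 0.27 × 490 × 1.1×10⁻⁴ = 0.014553 m
B Layer 3: 0.19 × 0.99×10⁻⁴ × 1800 = 0.033858 m
B total: 0.0533054 m
Difference: 0.089692 − 0.0533054 = 0.0363866 m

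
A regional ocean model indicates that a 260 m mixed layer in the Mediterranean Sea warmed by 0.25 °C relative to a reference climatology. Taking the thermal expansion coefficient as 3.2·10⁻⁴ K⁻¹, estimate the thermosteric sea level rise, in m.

Δh = 0.0208 m

Δh = αΔT·H = 3.2×10⁻⁴ × 0.25 × 260 = 0.02080 m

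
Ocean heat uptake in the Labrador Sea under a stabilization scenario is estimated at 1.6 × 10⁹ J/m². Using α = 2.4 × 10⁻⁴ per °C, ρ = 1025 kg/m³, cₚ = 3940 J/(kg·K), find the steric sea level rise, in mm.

Δh = 95 mm

Δh = αQ/(ρcₚ) = 2.4×10⁻⁴ × 1.6×10⁹ / (1025 × 3940) ≈ 0.095085 m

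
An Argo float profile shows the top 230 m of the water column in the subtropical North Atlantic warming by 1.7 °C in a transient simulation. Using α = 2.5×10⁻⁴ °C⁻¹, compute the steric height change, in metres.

0.0978 m

Δh = αΔT·H = 2.5×10⁻⁴ × 1.7 × 230 = 0.09775 m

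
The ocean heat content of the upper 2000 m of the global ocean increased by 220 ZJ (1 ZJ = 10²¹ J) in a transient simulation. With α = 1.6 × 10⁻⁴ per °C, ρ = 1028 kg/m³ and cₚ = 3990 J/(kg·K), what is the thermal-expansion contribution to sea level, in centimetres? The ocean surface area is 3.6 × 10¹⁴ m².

Per unit area: Q = 220×10²¹ / (3.6×10¹⁴) ≈ 6.111×10⁸ J/m²
Δh = αQ/(ρcₚ) = 1.6×10⁻⁴ × 6.111×10⁸ / (1028 × 3990) ≈ 0.023838 m

about 2.4 cm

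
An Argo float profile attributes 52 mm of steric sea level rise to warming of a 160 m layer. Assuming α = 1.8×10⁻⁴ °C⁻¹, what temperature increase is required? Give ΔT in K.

1.81 K

ΔT = Δh/(αH) = 0.052 / (1.8×10⁻⁴ × 160) ≈ 1.806 K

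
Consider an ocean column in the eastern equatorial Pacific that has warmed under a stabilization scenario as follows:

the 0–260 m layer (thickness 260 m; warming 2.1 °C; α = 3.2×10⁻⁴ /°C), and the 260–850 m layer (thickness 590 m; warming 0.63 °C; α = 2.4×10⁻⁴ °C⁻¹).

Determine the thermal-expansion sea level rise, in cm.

Δh ≈ 26.4 cm

3.2×10⁻⁴ × 2.1 × 260 = 0.17472 m
260–850 m: 0.63 × 590 × 2.4×10⁻⁴ = 0.089208 m
Δh = 0.17472 + 0.089208 = 0.263928 m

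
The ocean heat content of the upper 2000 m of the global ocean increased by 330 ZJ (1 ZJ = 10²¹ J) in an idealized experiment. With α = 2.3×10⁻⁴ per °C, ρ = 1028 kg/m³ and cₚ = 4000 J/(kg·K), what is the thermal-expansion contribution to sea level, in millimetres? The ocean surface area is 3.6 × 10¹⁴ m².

about 51.3 mm

Per unit area: Q = 330×10²¹ / (3.6×10¹⁴) ≈ 9.167×10⁸ J/m²
Δh = αQ/(ρcₚ) = 2.3×10⁻⁴ × 9.167×10⁸ / (1028 × 4000) ≈ 0.051275 m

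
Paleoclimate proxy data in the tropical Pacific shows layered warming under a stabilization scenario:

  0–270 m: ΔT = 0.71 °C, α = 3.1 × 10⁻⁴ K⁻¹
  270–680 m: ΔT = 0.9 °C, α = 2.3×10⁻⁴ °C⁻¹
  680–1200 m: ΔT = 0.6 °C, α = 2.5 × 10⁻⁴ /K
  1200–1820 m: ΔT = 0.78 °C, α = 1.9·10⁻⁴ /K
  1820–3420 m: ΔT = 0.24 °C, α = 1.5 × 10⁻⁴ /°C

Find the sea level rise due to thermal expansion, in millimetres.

Δh ≈ 370 mm

Layer 1: 270 × 0.71 × 3.1×10⁻⁴ = 0.059427 m
Layer 2: 410 × 0.9 × 2.3×10⁻⁴ = 0.08487 m
680–1200 m: 2.5×10⁻⁴ × 0.6 × 520 = 0.07800 m
Layer 4: 620 × 0.78 × 1.9×10⁻⁴ = 0.091884 m
0.24 × 1.5×10⁻⁴ × 1600 = 0.05760 m
Δh = 0.059427 + 0.08487 + 0.07800 + 0.091884 + 0.05760 = 0.371781 m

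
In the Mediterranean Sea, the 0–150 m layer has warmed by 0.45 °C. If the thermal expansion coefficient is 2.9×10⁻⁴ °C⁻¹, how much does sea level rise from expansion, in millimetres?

Δh = αΔT·H = 2.9×10⁻⁴ × 0.45 × 150 = 0.019575 m

Δh ≈ 19.6 mm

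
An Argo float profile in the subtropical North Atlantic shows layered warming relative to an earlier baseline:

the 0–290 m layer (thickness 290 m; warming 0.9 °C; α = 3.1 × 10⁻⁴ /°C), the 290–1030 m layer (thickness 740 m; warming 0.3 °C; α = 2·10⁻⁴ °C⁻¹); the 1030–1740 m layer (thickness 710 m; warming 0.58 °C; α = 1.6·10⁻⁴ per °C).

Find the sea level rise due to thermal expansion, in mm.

Δh ≈ 190 mm

Layer 1: 290 × 0.9 × 3.1×10⁻⁴ = 0.08091 m
Layer 2: 0.3 × 740 × 2×10⁻⁴ = 0.04440 m
Layer 3: 0.58 × 710 × 1.6×10⁻⁴ = 0.065888 m
Δh = 0.08091 + 0.04440 + 0.065888 = 0.191198 m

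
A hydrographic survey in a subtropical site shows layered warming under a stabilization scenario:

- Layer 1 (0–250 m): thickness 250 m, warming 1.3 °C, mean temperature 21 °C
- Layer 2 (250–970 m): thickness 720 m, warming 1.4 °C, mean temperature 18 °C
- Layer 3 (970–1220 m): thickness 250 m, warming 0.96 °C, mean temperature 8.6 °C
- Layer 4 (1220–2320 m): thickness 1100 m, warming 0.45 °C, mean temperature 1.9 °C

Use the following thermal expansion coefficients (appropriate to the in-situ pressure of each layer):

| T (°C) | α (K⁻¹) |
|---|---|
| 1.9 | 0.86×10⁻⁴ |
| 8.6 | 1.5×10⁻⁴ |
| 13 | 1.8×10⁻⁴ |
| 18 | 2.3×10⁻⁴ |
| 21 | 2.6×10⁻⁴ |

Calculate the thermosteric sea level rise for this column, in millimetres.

Layer 1 at 21 °C → α = 2.6×10⁻⁴ K⁻¹
Layer 2 at 18 °C → α = 2.3×10⁻⁴ K⁻¹
Layer 3 at 8.6 °C → α = 1.5×10⁻⁴ K⁻¹
Layer 4 at 1.9 °C → α = 0.86×10⁻⁴ K⁻¹
250 × 1.3 × 2.6×10⁻⁴ = 0.08450 m
250–970 m: 720 × 2.3×10⁻⁴ × 1.4 = 0.23184 m
970–1220 m: 0.96 × 250 × 1.5×10⁻⁴ = 0.03600 m
1220–2320 m: 0.86×10⁻⁴ × 1100 × 0.45 = 0.04257 m
Δh = 0.08450 + 0.23184 + 0.03600 + 0.04257 = 0.39491 m

390 mm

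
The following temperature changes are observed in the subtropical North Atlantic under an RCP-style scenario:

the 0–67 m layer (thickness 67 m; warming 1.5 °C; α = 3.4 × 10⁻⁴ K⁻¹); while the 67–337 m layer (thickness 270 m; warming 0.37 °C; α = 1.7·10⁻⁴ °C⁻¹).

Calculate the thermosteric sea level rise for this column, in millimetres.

Layer 1: 67 × 3.4×10⁻⁴ × 1.5 = 0.03417 m
0.37 × 1.7×10⁻⁴ × 270 = 0.016983 m
Δh = 0.03417 + 0.016983 = 0.051153 m

51 mm of thermosteric rise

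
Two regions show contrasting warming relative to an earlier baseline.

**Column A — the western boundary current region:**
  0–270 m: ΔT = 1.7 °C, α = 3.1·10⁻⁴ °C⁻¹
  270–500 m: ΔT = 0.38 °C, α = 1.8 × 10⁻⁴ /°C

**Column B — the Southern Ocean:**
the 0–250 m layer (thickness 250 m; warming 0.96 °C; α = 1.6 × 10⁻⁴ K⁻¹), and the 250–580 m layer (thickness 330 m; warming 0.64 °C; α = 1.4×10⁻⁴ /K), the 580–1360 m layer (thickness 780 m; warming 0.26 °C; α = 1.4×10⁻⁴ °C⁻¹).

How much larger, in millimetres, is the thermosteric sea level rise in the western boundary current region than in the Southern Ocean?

A 270 × 1.7 × 3.1×10⁻⁴ = 0.14229 m
A 230 × 1.8×10⁻⁴ × 0.38 = 0.015732 m
A total: 0.158022 m
B 0.96 × 1.6×10⁻⁴ × 250 = 0.03840 m
B Layer 2: 330 × 0.64 × 1.4×10⁻⁴ = 0.029568 m
B 1.4×10⁻⁴ × 780 × 0.26 = 0.028392 m
B total: 0.09636 m
Difference: 0.158022 − 0.09636 = 0.061662 m

61.7 mm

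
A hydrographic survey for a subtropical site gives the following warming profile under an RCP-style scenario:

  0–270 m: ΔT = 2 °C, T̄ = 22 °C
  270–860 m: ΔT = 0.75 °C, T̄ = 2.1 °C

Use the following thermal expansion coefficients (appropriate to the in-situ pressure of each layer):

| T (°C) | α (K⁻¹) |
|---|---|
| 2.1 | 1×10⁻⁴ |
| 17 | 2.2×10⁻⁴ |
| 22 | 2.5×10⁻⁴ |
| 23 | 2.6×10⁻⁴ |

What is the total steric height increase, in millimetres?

Layer 1 at 22 °C → α = 2.5×10⁻⁴ K⁻¹
Layer 2 at 2.1 °C → α = 1×10⁻⁴ K⁻¹
Layer 1: 2 × 270 × 2.5×10⁻⁴ = 0.13500 m
Layer 2: 1×10⁻⁴ × 590 × 0.75 = 0.04425 m
Δh = 0.13500 + 0.04425 = 0.17925 m ≈ 179 mm

about 179 mm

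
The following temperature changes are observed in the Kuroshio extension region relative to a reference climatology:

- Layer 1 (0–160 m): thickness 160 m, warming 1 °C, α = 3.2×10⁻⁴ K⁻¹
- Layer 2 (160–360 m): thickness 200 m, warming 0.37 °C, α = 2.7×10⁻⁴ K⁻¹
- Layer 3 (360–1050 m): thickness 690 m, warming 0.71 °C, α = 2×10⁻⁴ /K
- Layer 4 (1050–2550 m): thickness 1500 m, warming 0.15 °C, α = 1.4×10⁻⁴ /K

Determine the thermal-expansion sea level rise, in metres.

0–160 m: 160 × 3.2×10⁻⁴ × 1 = 0.05120 m
200 × 0.37 × 2.7×10⁻⁴ = 0.01998 m
360–1050 m: 690 × 0.71 × 2×10⁻⁴ = 0.09798 m
Layer 4: 0.15 × 1.4×10⁻⁴ × 1500 = 0.03150 m
Δh = 0.05120 + 0.01998 + 0.09798 + 0.03150 = 0.20066 m

about 0.201 m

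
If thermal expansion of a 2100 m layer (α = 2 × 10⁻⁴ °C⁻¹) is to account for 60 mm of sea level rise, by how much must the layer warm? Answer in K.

ΔT = Δh/(αH) = 0.06 / (2×10⁻⁴ × 2100) ≈ 0.1429 K

ΔT ≈ 0.14 K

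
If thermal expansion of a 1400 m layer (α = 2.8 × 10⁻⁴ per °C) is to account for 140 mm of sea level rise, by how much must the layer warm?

ΔT = Δh/(αH) = 0.14 / (2.8×10⁻⁴ × 1400) ≈ 0.3571 K

0.36 K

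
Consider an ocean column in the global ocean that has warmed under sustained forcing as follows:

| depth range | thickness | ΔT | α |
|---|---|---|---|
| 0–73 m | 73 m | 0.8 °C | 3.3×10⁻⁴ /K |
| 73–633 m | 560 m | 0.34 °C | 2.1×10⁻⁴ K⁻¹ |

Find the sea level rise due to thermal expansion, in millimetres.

59.3 mm

Layer 1: 73 × 3.3×10⁻⁴ × 0.8 = 0.019272 m
Layer 2: 2.1×10⁻⁴ × 560 × 0.34 = 0.039984 m
Δh = 0.019272 + 0.039984 = 0.059256 m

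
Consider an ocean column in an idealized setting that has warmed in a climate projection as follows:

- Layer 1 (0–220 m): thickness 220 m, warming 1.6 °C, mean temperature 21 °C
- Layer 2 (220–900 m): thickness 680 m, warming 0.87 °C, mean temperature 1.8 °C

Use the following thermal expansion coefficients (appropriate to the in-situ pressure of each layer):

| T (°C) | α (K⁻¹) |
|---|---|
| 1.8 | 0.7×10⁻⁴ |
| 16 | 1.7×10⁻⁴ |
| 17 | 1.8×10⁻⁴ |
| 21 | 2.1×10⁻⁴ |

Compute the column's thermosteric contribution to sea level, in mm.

Layer 1 at 21 °C → α = 2.1×10⁻⁴ K⁻¹
Layer 2 at 1.8 °C → α = 0.7×10⁻⁴ K⁻¹
0–220 m: 1.6 × 220 × 2.1×10⁻⁴ = 0.07392 m
Layer 2: 0.87 × 680 × 0.7×10⁻⁴ = 0.041412 m
Δh = 0.07392 + 0.041412 = 0.115332 m ≈ 115 mm

Δh ≈ 115 mm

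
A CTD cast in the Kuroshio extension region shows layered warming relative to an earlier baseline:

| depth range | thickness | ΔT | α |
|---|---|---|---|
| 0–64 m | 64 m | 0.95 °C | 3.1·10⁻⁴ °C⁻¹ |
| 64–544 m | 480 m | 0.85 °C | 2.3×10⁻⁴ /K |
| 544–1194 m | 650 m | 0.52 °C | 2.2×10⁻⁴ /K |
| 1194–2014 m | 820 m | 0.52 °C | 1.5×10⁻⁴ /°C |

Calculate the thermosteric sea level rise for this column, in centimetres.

Layer 1: 64 × 3.1×10⁻⁴ × 0.95 = 0.018848 m
Layer 2: 2.3×10⁻⁴ × 0.85 × 480 = 0.09384 m
Layer 3: 2.2×10⁻⁴ × 0.52 × 650 = 0.07436 m
1194–2014 m: 0.52 × 1.5×10⁻⁴ × 820 = 0.06396 m
Δh = 0.018848 + 0.09384 + 0.07436 + 0.06396 = 0.251008 m ≈ 25 cm

25 cm of thermosteric rise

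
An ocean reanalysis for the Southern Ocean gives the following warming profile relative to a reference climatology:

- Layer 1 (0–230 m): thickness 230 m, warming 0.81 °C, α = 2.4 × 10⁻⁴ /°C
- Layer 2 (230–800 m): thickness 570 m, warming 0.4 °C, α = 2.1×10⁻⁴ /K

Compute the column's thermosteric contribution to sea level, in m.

0.0926 m

0.81 × 2.4×10⁻⁴ × 230 = 0.044712 m
230–800 m: 570 × 2.1×10⁻⁴ × 0.4 = 0.04788 m
Δh = 0.044712 + 0.04788 = 0.092592 m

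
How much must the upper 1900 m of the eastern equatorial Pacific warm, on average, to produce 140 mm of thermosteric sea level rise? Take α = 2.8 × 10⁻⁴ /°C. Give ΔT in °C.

ΔT = Δh/(αH) = 0.14 / (2.8×10⁻⁴ × 1900) ≈ 0.2632 °C

ΔT ≈ 0.26 °C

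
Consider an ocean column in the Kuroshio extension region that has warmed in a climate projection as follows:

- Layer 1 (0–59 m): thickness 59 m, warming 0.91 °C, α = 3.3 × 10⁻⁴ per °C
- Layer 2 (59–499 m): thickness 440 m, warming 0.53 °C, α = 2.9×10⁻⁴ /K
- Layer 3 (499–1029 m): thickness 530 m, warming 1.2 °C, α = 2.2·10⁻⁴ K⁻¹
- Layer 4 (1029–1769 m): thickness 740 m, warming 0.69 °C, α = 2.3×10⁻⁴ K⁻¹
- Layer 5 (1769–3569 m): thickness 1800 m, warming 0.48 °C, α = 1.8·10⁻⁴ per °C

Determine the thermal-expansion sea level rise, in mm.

3.3×10⁻⁴ × 59 × 0.91 = 0.0177177 m
440 × 2.9×10⁻⁴ × 0.53 = 0.067628 m
Layer 3: 530 × 1.2 × 2.2×10⁻⁴ = 0.13992 m
Layer 4: 740 × 2.3×10⁻⁴ × 0.69 = 0.117438 m
0.48 × 1800 × 1.8×10⁻⁴ = 0.15552 m
Δh = 0.0177177 + 0.067628 + 0.13992 + 0.117438 + 0.15552 = 0.4982237 m

Δh ≈ 500 mm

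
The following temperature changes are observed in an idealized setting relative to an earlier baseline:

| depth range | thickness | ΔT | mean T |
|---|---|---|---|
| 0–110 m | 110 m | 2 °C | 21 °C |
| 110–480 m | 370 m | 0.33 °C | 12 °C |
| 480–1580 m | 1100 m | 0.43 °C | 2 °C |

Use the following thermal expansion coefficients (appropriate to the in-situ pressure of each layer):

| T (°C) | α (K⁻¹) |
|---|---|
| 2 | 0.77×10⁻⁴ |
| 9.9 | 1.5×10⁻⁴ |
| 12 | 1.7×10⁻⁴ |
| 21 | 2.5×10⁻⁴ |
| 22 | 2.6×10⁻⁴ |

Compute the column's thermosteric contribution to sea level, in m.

Layer 1 at 21 °C → α = 2.5×10⁻⁴ K⁻¹
Layer 2 at 12 °C → α = 1.7×10⁻⁴ K⁻¹
Layer 3 at 2 °C → α = 0.77×10⁻⁴ K⁻¹
0–110 m: 2 × 2.5×10⁻⁴ × 110 = 0.05500 m
1.7×10⁻⁴ × 370 × 0.33 = 0.020757 m
Layer 3: 0.77×10⁻⁴ × 0.43 × 1100 = 0.036421 m
Δh = 0.05500 + 0.020757 + 0.036421 = 0.112178 m ≈ 0.11 m

Δh ≈ 0.11 m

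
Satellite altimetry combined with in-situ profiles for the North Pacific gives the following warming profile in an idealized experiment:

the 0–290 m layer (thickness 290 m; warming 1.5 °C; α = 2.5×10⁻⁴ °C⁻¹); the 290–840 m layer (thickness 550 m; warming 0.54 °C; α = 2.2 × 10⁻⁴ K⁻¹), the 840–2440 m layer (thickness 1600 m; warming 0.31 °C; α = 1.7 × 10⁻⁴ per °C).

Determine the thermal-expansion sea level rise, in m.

Δh ≈ 0.258 m

2.5×10⁻⁴ × 1.5 × 290 = 0.10875 m
Layer 2: 550 × 0.54 × 2.2×10⁻⁴ = 0.06534 m
840–2440 m: 1600 × 1.7×10⁻⁴ × 0.31 = 0.08432 m
Δh = 0.10875 + 0.06534 + 0.08432 = 0.25841 m ≈ 0.258 m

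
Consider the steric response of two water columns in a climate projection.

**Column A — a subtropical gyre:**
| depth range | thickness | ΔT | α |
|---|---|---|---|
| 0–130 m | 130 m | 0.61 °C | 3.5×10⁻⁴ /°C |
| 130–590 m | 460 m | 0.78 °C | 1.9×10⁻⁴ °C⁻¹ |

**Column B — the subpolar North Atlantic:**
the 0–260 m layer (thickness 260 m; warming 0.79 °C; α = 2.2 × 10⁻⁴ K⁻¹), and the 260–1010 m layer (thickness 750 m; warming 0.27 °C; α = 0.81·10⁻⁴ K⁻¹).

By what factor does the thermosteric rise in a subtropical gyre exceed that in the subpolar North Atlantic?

A Layer 1: 130 × 3.5×10⁻⁴ × 0.61 = 0.027755 m
A 460 × 0.78 × 1.9×10⁻⁴ = 0.068172 m
A total: 0.095927 m
B 260 × 0.79 × 2.2×10⁻⁴ = 0.045188 m
B 0.81×10⁻⁴ × 750 × 0.27 = 0.0164025 m
B total: 0.0615905 m
Ratio: 0.095927 / 0.0615905 ≈ 1.557

a factor of 1.6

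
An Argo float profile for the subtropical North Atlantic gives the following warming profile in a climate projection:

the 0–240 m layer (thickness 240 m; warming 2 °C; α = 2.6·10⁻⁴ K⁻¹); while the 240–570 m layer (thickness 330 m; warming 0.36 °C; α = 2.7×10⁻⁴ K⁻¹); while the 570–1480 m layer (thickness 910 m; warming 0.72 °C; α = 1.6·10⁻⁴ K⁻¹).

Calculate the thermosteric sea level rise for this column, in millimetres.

about 262 mm

0–240 m: 2.6×10⁻⁴ × 2 × 240 = 0.12480 m
0.36 × 330 × 2.7×10⁻⁴ = 0.032076 m
570–1480 m: 910 × 1.6×10⁻⁴ × 0.72 = 0.104832 m
Δh = 0.12480 + 0.032076 + 0.104832 = 0.261708 m ≈ 262 mm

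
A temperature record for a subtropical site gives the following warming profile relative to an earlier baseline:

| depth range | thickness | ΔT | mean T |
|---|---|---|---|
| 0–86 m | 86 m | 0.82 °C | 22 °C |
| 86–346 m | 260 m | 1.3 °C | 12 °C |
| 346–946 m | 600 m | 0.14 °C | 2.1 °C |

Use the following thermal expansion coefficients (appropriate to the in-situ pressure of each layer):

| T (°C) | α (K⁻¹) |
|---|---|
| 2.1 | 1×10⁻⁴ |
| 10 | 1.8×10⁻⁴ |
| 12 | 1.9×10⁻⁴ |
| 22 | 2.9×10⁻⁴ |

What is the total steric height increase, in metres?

Δh = 0.093 m

Layer 1 at 22 °C → α = 2.9×10⁻⁴ K⁻¹
Layer 2 at 12 °C → α = 1.9×10⁻⁴ K⁻¹
Layer 3 at 2.1 °C → α = 1×10⁻⁴ K⁻¹
Layer 1: 0.82 × 86 × 2.9×10⁻⁴ = 0.0204508 m
260 × 1.9×10⁻⁴ × 1.3 = 0.06422 m
0.14 × 600 × 1×10⁻⁴ = 0.00840 m
Δh = 0.0204508 + 0.06422 + 0.00840 = 0.0930708 m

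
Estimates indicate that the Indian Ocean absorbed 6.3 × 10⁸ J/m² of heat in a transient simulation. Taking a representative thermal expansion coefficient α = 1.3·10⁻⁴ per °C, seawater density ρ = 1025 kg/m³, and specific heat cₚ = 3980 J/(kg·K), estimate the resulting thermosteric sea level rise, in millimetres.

Δh = αQ/(ρcₚ) = 1.3×10⁻⁴ × 6.3×10⁸ / (1025 × 3980) ≈ 0.020076 m

Δh = 20 mm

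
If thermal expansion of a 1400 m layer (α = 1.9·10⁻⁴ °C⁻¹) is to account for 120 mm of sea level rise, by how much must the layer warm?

ΔT = Δh/(αH) = 0.12 / (1.9×10⁻⁴ × 1400) ≈ 0.4511 °C

ΔT ≈ 0.451 °C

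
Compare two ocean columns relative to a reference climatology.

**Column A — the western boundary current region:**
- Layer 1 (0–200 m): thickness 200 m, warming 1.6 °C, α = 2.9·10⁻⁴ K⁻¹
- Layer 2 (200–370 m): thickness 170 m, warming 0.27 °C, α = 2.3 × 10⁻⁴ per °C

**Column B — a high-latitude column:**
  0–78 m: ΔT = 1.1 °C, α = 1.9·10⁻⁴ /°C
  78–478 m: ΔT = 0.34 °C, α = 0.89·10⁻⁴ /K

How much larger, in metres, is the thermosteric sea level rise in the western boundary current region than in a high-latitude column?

0.0750 m larger

A Layer 1: 200 × 2.9×10⁻⁴ × 1.6 = 0.09280 m
A 0.27 × 170 × 2.3×10⁻⁴ = 0.010557 m
A total: 0.103357 m
B 78 × 1.1 × 1.9×10⁻⁴ = 0.016302 m
B 78–478 m: 0.34 × 0.89×10⁻⁴ × 400 = 0.012104 m
B total: 0.028406 m
Difference: 0.103357 − 0.028406 = 0.074951 m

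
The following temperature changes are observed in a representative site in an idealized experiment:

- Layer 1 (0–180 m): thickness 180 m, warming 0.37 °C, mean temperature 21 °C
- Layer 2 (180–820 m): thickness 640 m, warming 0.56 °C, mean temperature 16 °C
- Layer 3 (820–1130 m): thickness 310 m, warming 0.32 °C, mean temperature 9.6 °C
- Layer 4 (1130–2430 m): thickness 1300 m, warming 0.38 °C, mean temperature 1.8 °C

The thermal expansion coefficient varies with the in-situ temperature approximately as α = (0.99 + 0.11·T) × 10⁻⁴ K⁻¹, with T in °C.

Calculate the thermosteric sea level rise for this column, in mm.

Δh ≈ 200 mm

Layer 1: α = (0.99 + 0.11×21)×10⁻⁴ = 3.3×10⁻⁴ K⁻¹
Layer 2: α = (0.99 + 0.11×16)×10⁻⁴ = 2.75×10⁻⁴ K⁻¹
Layer 3: α = (0.99 + 0.11×9.6)×10⁻⁴ = 2.046×10⁻⁴ K⁻¹
Layer 4: α = (0.99 + 0.11×1.8)×10⁻⁴ = 1.188×10⁻⁴ K⁻¹
0–180 m: 180 × 0.37 × 3.3×10⁻⁴ = 0.021978 m
Layer 2: 2.75×10⁻⁴ × 0.56 × 640 = 0.09856 m
Layer 3: 310 × 0.32 × 2.046×10⁻⁴ = 0.02029632 m
1130–2430 m: 1.188×10⁻⁴ × 0.38 × 1300 = 0.0586872 m
Δh = 0.021978 + 0.09856 + 0.02029632 + 0.0586872 = 0.19952152 m ≈ 200 mm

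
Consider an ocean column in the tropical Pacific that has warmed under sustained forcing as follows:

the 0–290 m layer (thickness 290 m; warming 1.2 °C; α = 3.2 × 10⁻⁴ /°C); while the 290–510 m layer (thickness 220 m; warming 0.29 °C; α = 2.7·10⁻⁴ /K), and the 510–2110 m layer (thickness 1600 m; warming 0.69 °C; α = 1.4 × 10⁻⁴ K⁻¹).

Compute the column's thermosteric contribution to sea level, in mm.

1.2 × 290 × 3.2×10⁻⁴ = 0.11136 m
Layer 2: 2.7×10⁻⁴ × 0.29 × 220 = 0.017226 m
Layer 3: 1600 × 0.69 × 1.4×10⁻⁴ = 0.15456 m
Δh = 0.11136 + 0.017226 + 0.15456 = 0.283146 m ≈ 283 mm

Δh = 283 mm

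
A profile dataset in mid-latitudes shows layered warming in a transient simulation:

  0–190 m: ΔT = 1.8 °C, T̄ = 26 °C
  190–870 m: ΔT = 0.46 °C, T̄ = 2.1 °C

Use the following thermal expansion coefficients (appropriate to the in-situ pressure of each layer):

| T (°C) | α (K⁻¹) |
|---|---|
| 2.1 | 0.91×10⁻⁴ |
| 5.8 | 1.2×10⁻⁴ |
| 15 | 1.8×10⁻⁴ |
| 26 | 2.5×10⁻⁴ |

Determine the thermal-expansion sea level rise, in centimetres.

Δh = 11.4 cm

Layer 1 at 26 °C → α = 2.5×10⁻⁴ K⁻¹
Layer 2 at 2.1 °C → α = 0.91×10⁻⁴ K⁻¹
Layer 1: 1.8 × 190 × 2.5×10⁻⁴ = 0.08550 m
Layer 2: 0.91×10⁻⁴ × 0.46 × 680 = 0.0284648 m
Δh = 0.08550 + 0.0284648 = 0.1139648 m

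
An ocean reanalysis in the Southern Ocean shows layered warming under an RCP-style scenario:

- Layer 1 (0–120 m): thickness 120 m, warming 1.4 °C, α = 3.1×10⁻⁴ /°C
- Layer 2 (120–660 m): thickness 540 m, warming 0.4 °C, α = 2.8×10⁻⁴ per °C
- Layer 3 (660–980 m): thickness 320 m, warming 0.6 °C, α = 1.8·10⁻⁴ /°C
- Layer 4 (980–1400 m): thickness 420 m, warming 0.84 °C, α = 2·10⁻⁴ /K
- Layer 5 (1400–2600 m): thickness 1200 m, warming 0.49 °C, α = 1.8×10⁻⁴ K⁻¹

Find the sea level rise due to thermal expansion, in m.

0.324 m

0–120 m: 120 × 3.1×10⁻⁴ × 1.4 = 0.05208 m
Layer 2: 0.4 × 2.8×10⁻⁴ × 540 = 0.06048 m
660–980 m: 1.8×10⁻⁴ × 320 × 0.6 = 0.03456 m
Layer 4: 0.84 × 420 × 2×10⁻⁴ = 0.07056 m
1200 × 0.49 × 1.8×10⁻⁴ = 0.10584 m
Δh = 0.05208 + 0.06048 + 0.03456 + 0.07056 + 0.10584 = 0.32352 m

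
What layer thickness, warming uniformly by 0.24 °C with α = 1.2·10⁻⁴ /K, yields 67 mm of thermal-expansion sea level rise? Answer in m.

H = Δh/(αΔT) = 0.067 / (1.2×10⁻⁴ × 0.24) ≈ 2326 m

H ≈ 2300 m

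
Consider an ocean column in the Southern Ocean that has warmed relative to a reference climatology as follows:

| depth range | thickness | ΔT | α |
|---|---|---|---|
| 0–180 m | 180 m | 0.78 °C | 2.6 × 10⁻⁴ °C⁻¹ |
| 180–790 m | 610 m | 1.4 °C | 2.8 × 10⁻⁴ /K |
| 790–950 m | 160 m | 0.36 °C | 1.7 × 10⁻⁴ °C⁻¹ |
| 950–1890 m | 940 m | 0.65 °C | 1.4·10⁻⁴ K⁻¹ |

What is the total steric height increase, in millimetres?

Layer 1: 2.6×10⁻⁴ × 0.78 × 180 = 0.036504 m
Layer 2: 2.8×10⁻⁴ × 1.4 × 610 = 0.23912 m
160 × 1.7×10⁻⁴ × 0.36 = 0.009792 m
Layer 4: 1.4×10⁻⁴ × 0.65 × 940 = 0.08554 m
Δh = 0.036504 + 0.23912 + 0.009792 + 0.08554 = 0.370956 m

370 mm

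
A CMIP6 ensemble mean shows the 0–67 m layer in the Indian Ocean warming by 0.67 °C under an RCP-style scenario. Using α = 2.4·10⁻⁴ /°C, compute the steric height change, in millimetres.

Δh ≈ 11 mm

Δh = αΔT·H = 2.4×10⁻⁴ × 0.67 × 67 = 0.0107736 m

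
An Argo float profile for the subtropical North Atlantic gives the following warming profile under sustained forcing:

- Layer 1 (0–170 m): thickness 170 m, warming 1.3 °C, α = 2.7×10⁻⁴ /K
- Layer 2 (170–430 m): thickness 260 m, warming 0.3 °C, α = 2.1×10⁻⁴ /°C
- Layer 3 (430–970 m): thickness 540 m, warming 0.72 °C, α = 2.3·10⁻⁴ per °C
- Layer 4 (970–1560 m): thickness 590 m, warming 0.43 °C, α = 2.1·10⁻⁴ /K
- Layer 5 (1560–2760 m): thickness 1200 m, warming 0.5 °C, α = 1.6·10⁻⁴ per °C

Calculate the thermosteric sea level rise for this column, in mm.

about 310 mm

0–170 m: 170 × 2.7×10⁻⁴ × 1.3 = 0.05967 m
Layer 2: 260 × 0.3 × 2.1×10⁻⁴ = 0.01638 m
430–970 m: 0.72 × 2.3×10⁻⁴ × 540 = 0.089424 m
970–1560 m: 0.43 × 590 × 2.1×10⁻⁴ = 0.053277 m
1200 × 0.5 × 1.6×10⁻⁴ = 0.09600 m
Δh = 0.05967 + 0.01638 + 0.089424 + 0.053277 + 0.09600 = 0.314751 m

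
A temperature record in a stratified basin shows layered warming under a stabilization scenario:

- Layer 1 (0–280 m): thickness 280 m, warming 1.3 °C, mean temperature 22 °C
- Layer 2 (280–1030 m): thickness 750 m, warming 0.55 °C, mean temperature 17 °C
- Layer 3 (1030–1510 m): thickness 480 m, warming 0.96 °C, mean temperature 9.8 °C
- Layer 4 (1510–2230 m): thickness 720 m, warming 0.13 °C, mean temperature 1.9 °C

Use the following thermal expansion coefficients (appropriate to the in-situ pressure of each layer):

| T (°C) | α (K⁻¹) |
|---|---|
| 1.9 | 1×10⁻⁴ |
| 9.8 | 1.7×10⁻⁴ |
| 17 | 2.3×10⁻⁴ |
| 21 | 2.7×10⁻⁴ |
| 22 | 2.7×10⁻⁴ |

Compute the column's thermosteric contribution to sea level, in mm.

Δh ≈ 280 mm

Layer 1 at 22 °C → α = 2.7×10⁻⁴ K⁻¹
Layer 2 at 17 °C → α = 2.3×10⁻⁴ K⁻¹
Layer 3 at 9.8 °C → α = 1.7×10⁻⁴ K⁻¹
Layer 4 at 1.9 °C → α = 1×10⁻⁴ K⁻¹
0–280 m: 2.7×10⁻⁴ × 1.3 × 280 = 0.09828 m
Layer 2: 2.3×10⁻⁴ × 750 × 0.55 = 0.094875 m
1.7×10⁻⁴ × 0.96 × 480 = 0.078336 m
1×10⁻⁴ × 0.13 × 720 = 0.00936 m
Δh = 0.09828 + 0.094875 + 0.078336 + 0.00936 = 0.280851 m ≈ 280 mm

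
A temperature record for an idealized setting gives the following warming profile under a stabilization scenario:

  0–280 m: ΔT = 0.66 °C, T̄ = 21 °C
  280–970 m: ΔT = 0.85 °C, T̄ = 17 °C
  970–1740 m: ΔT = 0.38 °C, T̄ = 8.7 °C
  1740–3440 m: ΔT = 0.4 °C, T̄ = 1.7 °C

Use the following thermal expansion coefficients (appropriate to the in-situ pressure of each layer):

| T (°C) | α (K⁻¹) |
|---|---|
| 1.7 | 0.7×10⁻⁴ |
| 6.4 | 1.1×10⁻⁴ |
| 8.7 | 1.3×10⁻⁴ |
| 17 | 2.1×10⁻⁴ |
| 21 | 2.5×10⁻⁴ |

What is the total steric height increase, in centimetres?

Layer 1 at 21 °C → α = 2.5×10⁻⁴ K⁻¹
Layer 2 at 17 °C → α = 2.1×10⁻⁴ K⁻¹
Layer 3 at 8.7 °C → α = 1.3×10⁻⁴ K⁻¹
Layer 4 at 1.7 °C → α = 0.7×10⁻⁴ K⁻¹
Layer 1: 0.66 × 2.5×10⁻⁴ × 280 = 0.04620 m
690 × 0.85 × 2.1×10⁻⁴ = 0.123165 m
770 × 0.38 × 1.3×10⁻⁴ = 0.038038 m
0.7×10⁻⁴ × 0.4 × 1700 = 0.04760 m
Δh = 0.04620 + 0.123165 + 0.038038 + 0.04760 = 0.255003 m ≈ 26 cm

about 26 cm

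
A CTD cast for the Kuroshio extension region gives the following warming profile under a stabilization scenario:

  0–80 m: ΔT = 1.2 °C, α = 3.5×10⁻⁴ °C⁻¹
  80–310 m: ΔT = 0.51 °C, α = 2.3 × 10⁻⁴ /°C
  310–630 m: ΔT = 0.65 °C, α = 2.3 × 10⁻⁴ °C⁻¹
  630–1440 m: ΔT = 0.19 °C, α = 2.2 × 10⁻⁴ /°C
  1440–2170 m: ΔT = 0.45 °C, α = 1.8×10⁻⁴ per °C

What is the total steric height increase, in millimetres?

about 201 mm

Layer 1: 1.2 × 80 × 3.5×10⁻⁴ = 0.03360 m
2.3×10⁻⁴ × 230 × 0.51 = 0.026979 m
0.65 × 320 × 2.3×10⁻⁴ = 0.04784 m
630–1440 m: 810 × 2.2×10⁻⁴ × 0.19 = 0.033858 m
Layer 5: 1.8×10⁻⁴ × 0.45 × 730 = 0.05913 m
Δh = 0.03360 + 0.026979 + 0.04784 + 0.033858 + 0.05913 = 0.201407 m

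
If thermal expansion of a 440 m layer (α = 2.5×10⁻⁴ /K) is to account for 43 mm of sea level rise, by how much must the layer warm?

ΔT ≈ 0.391 °C

ΔT = Δh/(αH) = 0.043 / (2.5×10⁻⁴ × 440) ≈ 0.3909 °C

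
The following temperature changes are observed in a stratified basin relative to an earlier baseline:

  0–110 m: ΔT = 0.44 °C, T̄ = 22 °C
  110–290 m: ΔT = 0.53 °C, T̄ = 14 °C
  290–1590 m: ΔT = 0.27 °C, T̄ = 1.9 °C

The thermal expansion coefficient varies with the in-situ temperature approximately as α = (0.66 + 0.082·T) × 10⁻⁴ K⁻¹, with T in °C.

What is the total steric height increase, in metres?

Layer 1: α = (0.66 + 0.082×22)×10⁻⁴ = 2.464×10⁻⁴ K⁻¹
Layer 2: α = (0.66 + 0.082×14)×10⁻⁴ = 1.808×10⁻⁴ K⁻¹
Layer 3: α = (0.66 + 0.082×1.9)×10⁻⁴ = 0.8158×10⁻⁴ K⁻¹
0–110 m: 110 × 0.44 × 2.464×10⁻⁴ = 0.01192576 m
Layer 2: 180 × 0.53 × 1.808×10⁻⁴ = 0.01724832 m
Layer 3: 0.27 × 0.8158×10⁻⁴ × 1300 = 0.02863458 m
Δh = 0.01192576 + 0.01724832 + 0.02863458 = 0.05780866 m

Δh ≈ 0.0578 m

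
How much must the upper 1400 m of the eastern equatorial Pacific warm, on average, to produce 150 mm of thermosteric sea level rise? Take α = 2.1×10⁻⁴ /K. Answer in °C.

ΔT = Δh/(αH) = 0.15 / (2.1×10⁻⁴ × 1400) ≈ 0.5102 °C

about 0.510 °C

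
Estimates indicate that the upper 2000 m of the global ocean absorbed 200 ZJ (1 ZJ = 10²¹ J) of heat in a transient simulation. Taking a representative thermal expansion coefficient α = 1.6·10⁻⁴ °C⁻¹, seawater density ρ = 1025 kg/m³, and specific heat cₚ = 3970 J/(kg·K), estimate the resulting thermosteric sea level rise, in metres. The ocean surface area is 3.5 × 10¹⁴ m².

Per unit area: Q = 200×10²¹ / (3.5×10¹⁴) ≈ 5.714×10⁸ J/m²
Δh = αQ/(ρcₚ) = 1.6×10⁻⁴ × 5.714×10⁸ / (1025 × 3970) ≈ 0.022467 m

Δh ≈ 0.0225 m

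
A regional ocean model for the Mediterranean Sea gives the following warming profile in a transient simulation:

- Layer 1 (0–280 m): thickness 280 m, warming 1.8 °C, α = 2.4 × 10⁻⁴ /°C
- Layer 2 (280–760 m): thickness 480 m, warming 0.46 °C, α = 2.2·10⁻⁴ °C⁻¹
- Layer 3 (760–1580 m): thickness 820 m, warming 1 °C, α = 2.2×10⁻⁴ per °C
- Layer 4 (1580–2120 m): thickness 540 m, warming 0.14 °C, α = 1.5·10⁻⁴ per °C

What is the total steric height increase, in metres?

Layer 1: 1.8 × 280 × 2.4×10⁻⁴ = 0.12096 m
280–760 m: 0.46 × 2.2×10⁻⁴ × 480 = 0.048576 m
2.2×10⁻⁴ × 1 × 820 = 0.18040 m
Layer 4: 0.14 × 540 × 1.5×10⁻⁴ = 0.01134 m
Δh = 0.12096 + 0.048576 + 0.18040 + 0.01134 = 0.361276 m ≈ 0.361 m

0.361 m of thermosteric rise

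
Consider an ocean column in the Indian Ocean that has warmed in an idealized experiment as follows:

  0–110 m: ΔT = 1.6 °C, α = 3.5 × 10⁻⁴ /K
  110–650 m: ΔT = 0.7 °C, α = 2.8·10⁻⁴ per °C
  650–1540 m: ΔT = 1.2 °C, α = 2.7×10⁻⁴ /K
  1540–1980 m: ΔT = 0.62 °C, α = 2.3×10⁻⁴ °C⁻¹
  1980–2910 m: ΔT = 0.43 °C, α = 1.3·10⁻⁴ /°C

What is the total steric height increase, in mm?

570 mm

Layer 1: 110 × 1.6 × 3.5×10⁻⁴ = 0.06160 m
110–650 m: 0.7 × 540 × 2.8×10⁻⁴ = 0.10584 m
Layer 3: 2.7×10⁻⁴ × 1.2 × 890 = 0.28836 m
440 × 2.3×10⁻⁴ × 0.62 = 0.062744 m
1980–2910 m: 930 × 0.43 × 1.3×10⁻⁴ = 0.051987 m
Δh = 0.06160 + 0.10584 + 0.28836 + 0.062744 + 0.051987 = 0.570531 m ≈ 570 mm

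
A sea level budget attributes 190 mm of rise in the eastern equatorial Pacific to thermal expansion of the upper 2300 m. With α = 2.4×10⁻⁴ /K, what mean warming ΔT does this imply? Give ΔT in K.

ΔT ≈ 0.344 K

ΔT = Δh/(αH) = 0.19 / (2.4×10⁻⁴ × 2300) ≈ 0.3442 K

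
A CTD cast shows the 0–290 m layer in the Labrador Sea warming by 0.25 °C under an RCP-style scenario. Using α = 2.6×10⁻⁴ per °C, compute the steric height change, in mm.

Δh = αΔT·H = 2.6×10⁻⁴ × 0.25 × 290 = 0.01885 m

about 19 mm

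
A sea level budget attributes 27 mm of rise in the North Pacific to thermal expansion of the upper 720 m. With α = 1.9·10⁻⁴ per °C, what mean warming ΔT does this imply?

ΔT = Δh/(αH) = 0.027 / (1.9×10⁻⁴ × 720) ≈ 0.1974 K

about 0.197 K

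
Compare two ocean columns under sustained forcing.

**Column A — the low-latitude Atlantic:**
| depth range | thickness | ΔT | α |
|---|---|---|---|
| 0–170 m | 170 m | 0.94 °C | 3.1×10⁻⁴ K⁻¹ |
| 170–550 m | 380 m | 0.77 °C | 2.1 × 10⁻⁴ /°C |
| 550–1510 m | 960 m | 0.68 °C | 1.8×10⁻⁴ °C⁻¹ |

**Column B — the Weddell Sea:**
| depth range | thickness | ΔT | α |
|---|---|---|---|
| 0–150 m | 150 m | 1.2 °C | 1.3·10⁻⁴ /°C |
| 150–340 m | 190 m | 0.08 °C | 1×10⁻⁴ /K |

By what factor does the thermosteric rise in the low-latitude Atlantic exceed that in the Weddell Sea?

A Layer 1: 3.1×10⁻⁴ × 0.94 × 170 = 0.049538 m
A 170–550 m: 0.77 × 380 × 2.1×10⁻⁴ = 0.061446 m
A 960 × 0.68 × 1.8×10⁻⁴ = 0.117504 m
A total: 0.228488 m
B Layer 1: 1.3×10⁻⁴ × 1.2 × 150 = 0.02340 m
B 150–340 m: 1×10⁻⁴ × 0.08 × 190 = 0.00152 m
B total: 0.02492 m
Ratio: 0.228488 / 0.02492 ≈ 9.169

a factor of 9.17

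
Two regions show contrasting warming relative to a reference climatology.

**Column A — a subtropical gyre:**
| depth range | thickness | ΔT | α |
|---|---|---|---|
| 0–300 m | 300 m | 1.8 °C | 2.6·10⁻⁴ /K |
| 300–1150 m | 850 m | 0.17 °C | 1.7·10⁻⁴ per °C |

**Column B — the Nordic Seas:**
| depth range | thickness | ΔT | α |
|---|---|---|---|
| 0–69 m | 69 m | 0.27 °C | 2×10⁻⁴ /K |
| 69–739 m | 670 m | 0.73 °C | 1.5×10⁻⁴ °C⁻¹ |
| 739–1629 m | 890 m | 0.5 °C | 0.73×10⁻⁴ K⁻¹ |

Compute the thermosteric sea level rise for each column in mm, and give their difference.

A 0–300 m: 300 × 2.6×10⁻⁴ × 1.8 = 0.14040 m
A 850 × 0.17 × 1.7×10⁻⁴ = 0.024565 m
A total: 0.164965 m
B Layer 1: 0.27 × 69 × 2×10⁻⁴ = 0.003726 m
B 69–739 m: 670 × 1.5×10⁻⁴ × 0.73 = 0.073365 m
B 0.73×10⁻⁴ × 890 × 0.5 = 0.032485 m
B total: 0.109576 m
Difference: 0.164965 − 0.109576 = 0.055389 m

Δh_A ≈ 165 mm, Δh_B ≈ 110 mm; difference ≈ 55.4 mm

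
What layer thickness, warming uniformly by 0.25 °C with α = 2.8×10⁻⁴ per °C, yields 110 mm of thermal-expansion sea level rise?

about 1570 m

H = Δh/(αΔT) = 0.11 / (2.8×10⁻⁴ × 0.25) ≈ 1571 m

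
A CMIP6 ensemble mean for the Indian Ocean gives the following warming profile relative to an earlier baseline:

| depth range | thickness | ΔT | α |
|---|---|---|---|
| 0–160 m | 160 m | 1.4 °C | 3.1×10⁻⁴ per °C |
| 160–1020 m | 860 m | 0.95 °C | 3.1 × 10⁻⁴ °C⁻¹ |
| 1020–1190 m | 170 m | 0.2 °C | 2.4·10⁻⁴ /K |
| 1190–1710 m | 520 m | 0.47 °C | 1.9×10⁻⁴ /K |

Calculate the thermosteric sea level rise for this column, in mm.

3.1×10⁻⁴ × 160 × 1.4 = 0.06944 m
160–1020 m: 0.95 × 860 × 3.1×10⁻⁴ = 0.25327 m
170 × 2.4×10⁻⁴ × 0.2 = 0.00816 m
Layer 4: 0.47 × 520 × 1.9×10⁻⁴ = 0.046436 m
Δh = 0.06944 + 0.25327 + 0.00816 + 0.046436 = 0.377306 m

377 mm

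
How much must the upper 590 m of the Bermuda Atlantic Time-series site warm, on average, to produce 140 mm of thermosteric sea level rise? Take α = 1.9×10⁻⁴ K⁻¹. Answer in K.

ΔT = Δh/(αH) = 0.14 / (1.9×10⁻⁴ × 590) ≈ 1.249 K

ΔT ≈ 1.25 K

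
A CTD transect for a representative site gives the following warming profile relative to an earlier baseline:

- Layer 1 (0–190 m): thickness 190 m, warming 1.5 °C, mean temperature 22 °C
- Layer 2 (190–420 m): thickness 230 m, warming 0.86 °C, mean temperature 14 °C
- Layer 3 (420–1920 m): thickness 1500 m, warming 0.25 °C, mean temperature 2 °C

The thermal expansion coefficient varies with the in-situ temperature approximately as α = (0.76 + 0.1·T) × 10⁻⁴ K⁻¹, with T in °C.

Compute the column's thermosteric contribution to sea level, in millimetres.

about 160 mm

Layer 1: α = (0.76 + 0.1×22)×10⁻⁴ = 2.96×10⁻⁴ K⁻¹
Layer 2: α = (0.76 + 0.1×14)×10⁻⁴ = 2.16×10⁻⁴ K⁻¹
Layer 3: α = (0.76 + 0.1×2)×10⁻⁴ = 0.96×10⁻⁴ K⁻¹
Layer 1: 1.5 × 190 × 2.96×10⁻⁴ = 0.08436 m
190–420 m: 230 × 0.86 × 2.16×10⁻⁴ = 0.0427248 m
420–1920 m: 0.25 × 1500 × 0.96×10⁻⁴ = 0.03600 m
Δh = 0.08436 + 0.0427248 + 0.03600 = 0.1630848 m ≈ 160 mm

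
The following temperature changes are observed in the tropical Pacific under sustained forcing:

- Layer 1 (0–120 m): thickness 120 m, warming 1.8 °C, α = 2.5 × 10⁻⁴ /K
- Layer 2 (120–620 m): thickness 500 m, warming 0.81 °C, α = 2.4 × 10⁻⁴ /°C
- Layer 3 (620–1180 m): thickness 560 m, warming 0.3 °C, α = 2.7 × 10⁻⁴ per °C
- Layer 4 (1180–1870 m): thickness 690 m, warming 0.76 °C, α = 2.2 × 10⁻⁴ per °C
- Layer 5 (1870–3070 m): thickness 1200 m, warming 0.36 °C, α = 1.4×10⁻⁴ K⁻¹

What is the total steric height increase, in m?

1.8 × 120 × 2.5×10⁻⁴ = 0.05400 m
0.81 × 500 × 2.4×10⁻⁴ = 0.09720 m
Layer 3: 0.3 × 2.7×10⁻⁴ × 560 = 0.04536 m
Layer 4: 0.76 × 690 × 2.2×10⁻⁴ = 0.115368 m
Layer 5: 1.4×10⁻⁴ × 0.36 × 1200 = 0.06048 m
Δh = 0.05400 + 0.09720 + 0.04536 + 0.115368 + 0.06048 = 0.372408 m

Δh = 0.37 m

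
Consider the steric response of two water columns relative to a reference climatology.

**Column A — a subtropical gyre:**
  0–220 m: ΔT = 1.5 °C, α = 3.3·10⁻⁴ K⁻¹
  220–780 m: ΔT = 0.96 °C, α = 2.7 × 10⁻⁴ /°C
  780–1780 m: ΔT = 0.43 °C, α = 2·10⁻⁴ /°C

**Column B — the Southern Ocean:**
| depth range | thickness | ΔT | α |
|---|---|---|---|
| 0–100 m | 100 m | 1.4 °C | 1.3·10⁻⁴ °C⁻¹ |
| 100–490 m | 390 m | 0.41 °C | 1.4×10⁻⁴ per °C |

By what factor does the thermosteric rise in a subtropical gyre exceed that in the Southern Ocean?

8.38

A Layer 1: 1.5 × 3.3×10⁻⁴ × 220 = 0.10890 m
A 220–780 m: 560 × 2.7×10⁻⁴ × 0.96 = 0.145152 m
A 1000 × 2×10⁻⁴ × 0.43 = 0.08600 m
A total: 0.340052 m
B 0–100 m: 1.3×10⁻⁴ × 100 × 1.4 = 0.01820 m
B Layer 2: 0.41 × 1.4×10⁻⁴ × 390 = 0.022386 m
B total: 0.040586 m
Ratio: 0.340052 / 0.040586 ≈ 8.379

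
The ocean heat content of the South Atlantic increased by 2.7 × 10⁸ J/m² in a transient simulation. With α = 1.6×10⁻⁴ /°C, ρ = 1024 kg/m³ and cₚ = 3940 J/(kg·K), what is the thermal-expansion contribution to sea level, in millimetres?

Δh = αQ/(ρcₚ) = 1.6×10⁻⁴ × 2.7×10⁸ / (1024 × 3940) ≈ 0.010707 m

Δh ≈ 10.7 mm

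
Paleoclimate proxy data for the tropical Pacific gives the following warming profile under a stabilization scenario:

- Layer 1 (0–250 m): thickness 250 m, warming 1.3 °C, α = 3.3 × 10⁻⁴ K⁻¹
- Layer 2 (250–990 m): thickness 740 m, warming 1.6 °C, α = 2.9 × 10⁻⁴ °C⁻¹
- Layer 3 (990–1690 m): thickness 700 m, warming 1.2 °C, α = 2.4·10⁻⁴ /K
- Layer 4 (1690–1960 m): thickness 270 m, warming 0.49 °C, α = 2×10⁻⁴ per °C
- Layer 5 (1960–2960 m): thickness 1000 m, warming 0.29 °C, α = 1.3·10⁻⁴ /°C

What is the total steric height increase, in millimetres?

Δh ≈ 716 mm

3.3×10⁻⁴ × 250 × 1.3 = 0.10725 m
250–990 m: 2.9×10⁻⁴ × 740 × 1.6 = 0.34336 m
1.2 × 700 × 2.4×10⁻⁴ = 0.20160 m
1690–1960 m: 270 × 0.49 × 2×10⁻⁴ = 0.02646 m
Layer 5: 1.3×10⁻⁴ × 1000 × 0.29 = 0.03770 m
Δh = 0.10725 + 0.34336 + 0.20160 + 0.02646 + 0.03770 = 0.71637 m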